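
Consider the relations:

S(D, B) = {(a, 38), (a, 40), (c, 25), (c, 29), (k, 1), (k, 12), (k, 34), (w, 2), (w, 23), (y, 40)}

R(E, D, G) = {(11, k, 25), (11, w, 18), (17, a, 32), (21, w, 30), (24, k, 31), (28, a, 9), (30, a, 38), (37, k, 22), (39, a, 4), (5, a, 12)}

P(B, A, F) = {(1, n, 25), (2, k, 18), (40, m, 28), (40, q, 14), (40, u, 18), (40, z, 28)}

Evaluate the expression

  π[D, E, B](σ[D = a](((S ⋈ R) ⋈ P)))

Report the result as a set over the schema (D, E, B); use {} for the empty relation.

Natural join on D: {(a, 38, 17, 32), (a, 38, 28, 9), (a, 38, 30, 38), (a, 38, 39, 4), (a, 38, 5, 12), (a, 40, 17, 32), (a, 40, 28, 9), (a, 40, 30, 38), (a, 40, 39, 4), (a, 40, 5, 12), (k, 1, 11, 25), (k, 1, 24, 31), (k, 1, 37, 22), (k, 12, 11, 25), (k, 12, 24, 31), (k, 12, 37, 22), (k, 34, 11, 25), (k, 34, 24, 31), (k, 34, 37, 22), (w, 2, 11, 18), (w, 2, 21, 30), (w, 23, 11, 18), (w, 23, 21, 30)}
Natural join on B: {(a, 40, 17, 32, m, 28), (a, 40, 17, 32, q, 14), (a, 40, 17, 32, u, 18), (a, 40, 17, 32, z, 28), (a, 40, 28, 9, m, 28), (a, 40, 28, 9, q, 14), (a, 40, 28, 9, u, 18), (a, 40, 28, 9, z, 28), (a, 40, 30, 38, m, 28), (a, 40, 30, 38, q, 14), (a, 40, 30, 38, u, 18), (a, 40, 30, 38, z, 28), (a, 40, 39, 4, m, 28), (a, 40, 39, 4, q, 14), (a, 40, 39, 4, u, 18), (a, 40, 39, 4, z, 28), (a, 40, 5, 12, m, 28), (a, 40, 5, 12, q, 14), (a, 40, 5, 12, u, 18), (a, 40, 5, 12, z, 28), (k, 1, 11, 25, n, 25), (k, 1, 24, 31, n, 25), (k, 1, 37, 22, n, 25), (w, 2, 11, 18, k, 18), (w, 2, 21, 30, k, 18)}
Filtering on D = a leaves {(a, 40, 17, 32, m, 28), (a, 40, 17, 32, q, 14), (a, 40, 17, 32, u, 18), (a, 40, 17, 32, z, 28), (a, 40, 28, 9, m, 28), (a, 40, 28, 9, q, 14), (a, 40, 28, 9, u, 18), (a, 40, 28, 9, z, 28), (a, 40, 30, 38, m, 28), (a, 40, 30, 38, q, 14), (a, 40, 30, 38, u, 18), (a, 40, 30, 38, z, 28), (a, 40, 39, 4, m, 28), (a, 40, 39, 4, q, 14), (a, 40, 39, 4, u, 18), (a, 40, 39, 4, z, 28), (a, 40, 5, 12, m, 28), (a, 40, 5, 12, q, 14), (a, 40, 5, 12, u, 18), (a, 40, 5, 12, z, 28)}.
Projecting to D, E, B (15 duplicate(s) eliminated): {(a, 17, 40), (a, 28, 40), (a, 30, 40), (a, 39, 40), (a, 5, 40)}

{(a, 17, 40), (a, 28, 40), (a, 30, 40), (a, 39, 40), (a, 5, 40)}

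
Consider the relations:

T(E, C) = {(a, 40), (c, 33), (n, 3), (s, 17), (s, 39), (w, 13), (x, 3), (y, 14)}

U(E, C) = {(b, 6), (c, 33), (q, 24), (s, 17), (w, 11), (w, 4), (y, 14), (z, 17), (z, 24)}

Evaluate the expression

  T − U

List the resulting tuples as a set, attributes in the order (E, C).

{(a, 40), (n, 3), (s, 39), (w, 13), (x, 3)}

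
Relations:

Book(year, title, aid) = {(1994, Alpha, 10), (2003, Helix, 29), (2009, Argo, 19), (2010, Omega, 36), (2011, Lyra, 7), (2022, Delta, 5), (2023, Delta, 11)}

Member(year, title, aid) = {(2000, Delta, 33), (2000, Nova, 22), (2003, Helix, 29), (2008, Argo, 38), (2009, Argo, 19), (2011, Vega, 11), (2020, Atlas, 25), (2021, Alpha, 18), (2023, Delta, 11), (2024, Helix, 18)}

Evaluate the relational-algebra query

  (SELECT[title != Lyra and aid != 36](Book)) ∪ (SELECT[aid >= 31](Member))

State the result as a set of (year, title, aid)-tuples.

σ[title != Lyra and aid != 36]: keep tuples satisfying title != Lyra and aid != 36 → {(1994, Alpha, 10), (2003, Helix, 29), (2009, Argo, 19), (2022, Delta, 5), (2023, Delta, 11)}
σ[aid >= 31]: keep tuples satisfying aid >= 31 → {(2000, Delta, 33), (2008, Argo, 38)}
Taking the union: {(1994, Alpha, 10), (2000, Delta, 33), (2003, Helix, 29), (2008, Argo, 38), (2009, Argo, 19), (2022, Delta, 5), (2023, Delta, 11)}

{(1994, Alpha, 10), (2000, Delta, 33), (2003, Helix, 29), (2008, Argo, 38), (2009, Argo, 19), (2022, Delta, 5), (2023, Delta, 11)}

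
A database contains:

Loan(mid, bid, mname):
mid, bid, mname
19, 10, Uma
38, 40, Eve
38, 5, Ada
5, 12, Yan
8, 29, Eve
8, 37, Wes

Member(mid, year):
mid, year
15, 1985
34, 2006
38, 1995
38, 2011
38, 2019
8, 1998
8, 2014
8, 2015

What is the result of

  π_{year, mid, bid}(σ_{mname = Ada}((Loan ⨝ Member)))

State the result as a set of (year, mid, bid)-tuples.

Loan ⋈ Member (natural join on mid): {(38, 40, Eve, 1995), (38, 40, Eve, 2011), (38, 40, Eve, 2019), (38, 5, Ada, 1995), (38, 5, Ada, 2011), (38, 5, Ada, 2019), (8, 29, Eve, 1998), (8, 29, Eve, 2014), (8, 29, Eve, 2015), (8, 37, Wes, 1998), (8, 37, Wes, 2014), (8, 37, Wes, 2015)}
σ[mname = Ada]: keep tuples satisfying mname = Ada → {(38, 5, Ada, 1995), (38, 5, Ada, 2011), (38, 5, Ada, 2019)}
Keep only column(s) year, mid, bid: {(1995, 38, 5), (2011, 38, 5), (2019, 38, 5)}

{(1995, 38, 5), (2011, 38, 5), (2019, 38, 5)}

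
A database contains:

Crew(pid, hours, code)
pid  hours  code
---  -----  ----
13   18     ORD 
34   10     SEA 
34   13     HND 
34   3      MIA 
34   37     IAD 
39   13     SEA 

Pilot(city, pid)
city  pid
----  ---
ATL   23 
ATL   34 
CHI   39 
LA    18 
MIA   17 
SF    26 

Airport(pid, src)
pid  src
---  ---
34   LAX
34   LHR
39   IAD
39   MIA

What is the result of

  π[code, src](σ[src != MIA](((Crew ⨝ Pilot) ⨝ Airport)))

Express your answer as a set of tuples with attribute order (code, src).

Crew ⋈ Pilot (natural join on pid): {(34, 10, SEA, ATL), (34, 13, HND, ATL), (34, 3, MIA, ATL), (34, 37, IAD, ATL), (39, 13, SEA, CHI)}
(Crew ⨝ Pilot) ⋈ Airport (natural join on pid): {(34, 10, SEA, ATL, LAX), (34, 10, SEA, ATL, LHR), (34, 13, HND, ATL, LAX), (34, 13, HND, ATL, LHR), (34, 3, MIA, ATL, LAX), (34, 3, MIA, ATL, LHR), (34, 37, IAD, ATL, LAX), (34, 37, IAD, ATL, LHR), (39, 13, SEA, CHI, IAD), (39, 13, SEA, CHI, MIA)}
Selection src != MIA: {(34, 10, SEA, ATL, LAX), (34, 10, SEA, ATL, LHR), (34, 13, HND, ATL, LAX), (34, 13, HND, ATL, LHR), (34, 3, MIA, ATL, LAX), (34, 3, MIA, ATL, LHR), (34, 37, IAD, ATL, LAX), (34, 37, IAD, ATL, LHR), (39, 13, SEA, CHI, IAD)}
Keep only column(s) code, src: {(HND, LAX), (HND, LHR), (IAD, LAX), (IAD, LHR), (MIA, LAX), (MIA, LHR), (SEA, IAD), (SEA, LAX), (SEA, LHR)}

{(HND, LAX), (HND, LHR), (IAD, LAX), (IAD, LHR), (MIA, LAX), (MIA, LHR), (SEA, IAD), (SEA, LAX), (SEA, LHR)}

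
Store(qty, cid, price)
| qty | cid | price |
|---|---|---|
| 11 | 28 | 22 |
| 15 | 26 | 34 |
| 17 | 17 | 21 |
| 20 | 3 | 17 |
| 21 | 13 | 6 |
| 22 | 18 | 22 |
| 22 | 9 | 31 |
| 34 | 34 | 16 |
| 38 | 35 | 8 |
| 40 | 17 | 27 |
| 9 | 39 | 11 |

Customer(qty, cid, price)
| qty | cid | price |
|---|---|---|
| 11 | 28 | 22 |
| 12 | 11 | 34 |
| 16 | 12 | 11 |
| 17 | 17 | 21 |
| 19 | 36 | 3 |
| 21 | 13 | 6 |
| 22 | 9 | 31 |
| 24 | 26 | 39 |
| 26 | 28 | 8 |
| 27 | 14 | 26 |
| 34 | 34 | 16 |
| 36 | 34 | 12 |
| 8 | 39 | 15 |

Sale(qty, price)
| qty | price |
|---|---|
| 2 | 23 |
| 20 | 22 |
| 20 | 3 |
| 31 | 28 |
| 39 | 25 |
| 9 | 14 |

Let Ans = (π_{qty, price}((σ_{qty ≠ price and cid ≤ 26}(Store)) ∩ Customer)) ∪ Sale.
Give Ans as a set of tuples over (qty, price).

Apply σ_{qty ≠ price and cid ≤ 26}; surviving tuples: {(15, 26, 34), (17, 17, 21), (20, 3, 17), (21, 13, 6), (22, 9, 31), (40, 17, 27)}
Taking the intersection: {(17, 17, 21), (21, 13, 6), (22, 9, 31)}
Keep only column(s) qty, price: {(17, 21), (21, 6), (22, 31)}
Taking the union: {(17, 21), (2, 23), (20, 22), (20, 3), (21, 6), (22, 31), (31, 28), (39, 25), (9, 14)}

{(17, 21), (2, 23), (20, 22), (20, 3), (21, 6), (22, 31), (31, 28), (39, 25), (9, 14)}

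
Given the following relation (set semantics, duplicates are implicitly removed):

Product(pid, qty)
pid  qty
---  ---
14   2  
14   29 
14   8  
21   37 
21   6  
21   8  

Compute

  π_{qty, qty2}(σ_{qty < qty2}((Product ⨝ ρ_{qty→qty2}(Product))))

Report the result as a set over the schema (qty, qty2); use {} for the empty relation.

{(2, 29), (2, 8), (6, 37), (6, 8), (8, 29), (8, 37)}

ρ[qty→qty2]: schema becomes (pid, qty2); tuples unchanged.
Product ⋈ ρ_{qty→qty2}(Product) (natural join on pid): {(14, 2, 2), (14, 2, 29), (14, 2, 8), (14, 29, 2), (14, 29, 29), (14, 29, 8), (14, 8, 2), (14, 8, 29), (14, 8, 8), (21, 37, 37), (21, 37, 6), (21, 37, 8), (21, 6, 37), (21, 6, 6), (21, 6, 8), (21, 8, 37), (21, 8, 6), (21, 8, 8)}
σ[qty < qty2]: keep tuples satisfying qty < qty2 → {(14, 2, 29), (14, 2, 8), (14, 8, 29), (21, 6, 37), (21, 6, 8), (21, 8, 37)}
Projecting to qty, qty2: {(2, 29), (2, 8), (6, 37), (6, 8), (8, 29), (8, 37)}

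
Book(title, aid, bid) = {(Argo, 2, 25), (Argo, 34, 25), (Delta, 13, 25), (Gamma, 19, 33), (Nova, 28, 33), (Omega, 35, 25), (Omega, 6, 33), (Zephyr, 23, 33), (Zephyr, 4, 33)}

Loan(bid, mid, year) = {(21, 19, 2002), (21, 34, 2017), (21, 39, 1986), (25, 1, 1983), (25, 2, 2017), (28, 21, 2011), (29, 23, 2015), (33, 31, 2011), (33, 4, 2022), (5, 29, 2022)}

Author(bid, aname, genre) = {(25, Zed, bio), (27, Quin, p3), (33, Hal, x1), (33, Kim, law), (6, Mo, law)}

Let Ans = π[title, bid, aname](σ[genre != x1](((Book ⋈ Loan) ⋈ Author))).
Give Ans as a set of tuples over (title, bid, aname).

{(Argo, 25, Zed), (Delta, 25, Zed), (Gamma, 33, Kim), (Nova, 33, Kim), (Omega, 25, Zed), (Omega, 33, Kim), (Zephyr, 33, Kim)}

Natural join on bid: {(Argo, 2, 25, 1, 1983), (Argo, 2, 25, 2, 2017), (Argo, 34, 25, 1, 1983), (Argo, 34, 25, 2, 2017), (Delta, 13, 25, 1, 1983), (Delta, 13, 25, 2, 2017), (Gamma, 19, 33, 31, 2011), (Gamma, 19, 33, 4, 2022), (Nova, 28, 33, 31, 2011), (Nova, 28, 33, 4, 2022), (Omega, 35, 25, 1, 1983), (Omega, 35, 25, 2, 2017), (Omega, 6, 33, 31, 2011), (Omega, 6, 33, 4, 2022), (Zephyr, 23, 33, 31, 2011), (Zephyr, 23, 33, 4, 2022), (Zephyr, 4, 33, 31, 2011), (Zephyr, 4, 33, 4, 2022)}
Natural join on bid: {(Argo, 2, 25, 1, 1983, Zed, bio), (Argo, 2, 25, 2, 2017, Zed, bio), (Argo, 34, 25, 1, 1983, Zed, bio), (Argo, 34, 25, 2, 2017, Zed, bio), (Delta, 13, 25, 1, 1983, Zed, bio), (Delta, 13, 25, 2, 2017, Zed, bio), (Gamma, 19, 33, 31, 2011, Hal, x1), (Gamma, 19, 33, 31, 2011, Kim, law), (Gamma, 19, 33, 4, 2022, Hal, x1), (Gamma, 19, 33, 4, 2022, Kim, law), (Nova, 28, 33, 31, 2011, Hal, x1), (Nova, 28, 33, 31, 2011, Kim, law), (Nova, 28, 33, 4, 2022, Hal, x1), (Nova, 28, 33, 4, 2022, Kim, law), (Omega, 35, 25, 1, 1983, Zed, bio), (Omega, 35, 25, 2, 2017, Zed, bio), (Omega, 6, 33, 31, 2011, Hal, x1), (Omega, 6, 33, 31, 2011, Kim, law), (Omega, 6, 33, 4, 2022, Hal, x1), (Omega, 6, 33, 4, 2022, Kim, law), (Zephyr, 23, 33, 31, 2011, Hal, x1), (Zephyr, 23, 33, 31, 2011, Kim, law), (Zephyr, 23, 33, 4, 2022, Hal, x1), (Zephyr, 23, 33, 4, 2022, Kim, law), (Zephyr, 4, 33, 31, 2011, Hal, x1), (Zephyr, 4, 33, 31, 2011, Kim, law), (Zephyr, 4, 33, 4, 2022, Hal, x1), (Zephyr, 4, 33, 4, 2022, Kim, law)}
Apply σ_{genre != x1}; surviving tuples: {(Argo, 2, 25, 1, 1983, Zed, bio), (Argo, 2, 25, 2, 2017, Zed, bio), (Argo, 34, 25, 1, 1983, Zed, bio), (Argo, 34, 25, 2, 2017, Zed, bio), (Delta, 13, 25, 1, 1983, Zed, bio), (Delta, 13, 25, 2, 2017, Zed, bio), (Gamma, 19, 33, 31, 2011, Kim, law), (Gamma, 19, 33, 4, 2022, Kim, law), (Nova, 28, 33, 31, 2011, Kim, law), (Nova, 28, 33, 4, 2022, Kim, law), (Omega, 35, 25, 1, 1983, Zed, bio), (Omega, 35, 25, 2, 2017, Zed, bio), (Omega, 6, 33, 31, 2011, Kim, law), (Omega, 6, 33, 4, 2022, Kim, law), (Zephyr, 23, 33, 31, 2011, Kim, law), (Zephyr, 23, 33, 4, 2022, Kim, law), (Zephyr, 4, 33, 31, 2011, Kim, law), (Zephyr, 4, 33, 4, 2022, Kim, law)}
Keep only column(s) title, bid, aname (11 duplicate(s) eliminated): {(Argo, 25, Zed), (Delta, 25, Zed), (Gamma, 33, Kim), (Nova, 33, Kim), (Omega, 25, Zed), (Omega, 33, Kim), (Zephyr, 33, Kim)}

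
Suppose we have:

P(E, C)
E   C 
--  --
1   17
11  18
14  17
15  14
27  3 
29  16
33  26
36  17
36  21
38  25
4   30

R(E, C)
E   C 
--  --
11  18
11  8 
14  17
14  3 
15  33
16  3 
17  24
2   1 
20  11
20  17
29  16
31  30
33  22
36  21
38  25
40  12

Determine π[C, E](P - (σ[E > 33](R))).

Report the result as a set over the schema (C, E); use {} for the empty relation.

{(14, 15), (16, 29), (17, 1), (17, 14), (17, 36), (18, 11), (26, 33), (3, 27), (30, 4)}

σ[E > 33]: keep tuples satisfying E > 33 → {(36, 21), (38, 25), (40, 12)}
Difference: {(1, 17), (11, 18), (14, 17), (15, 14), (27, 3), (29, 16), (33, 26), (36, 17), (36, 21), (38, 25), (4, 30)} with {(36, 21), (38, 25), (40, 12)} → {(1, 17), (11, 18), (14, 17), (15, 14), (27, 3), (29, 16), (33, 26), (36, 17), (4, 30)}
π[C, E]: project onto (C, E) → {(14, 15), (16, 29), (17, 1), (17, 14), (17, 36), (18, 11), (26, 33), (3, 27), (30, 4)}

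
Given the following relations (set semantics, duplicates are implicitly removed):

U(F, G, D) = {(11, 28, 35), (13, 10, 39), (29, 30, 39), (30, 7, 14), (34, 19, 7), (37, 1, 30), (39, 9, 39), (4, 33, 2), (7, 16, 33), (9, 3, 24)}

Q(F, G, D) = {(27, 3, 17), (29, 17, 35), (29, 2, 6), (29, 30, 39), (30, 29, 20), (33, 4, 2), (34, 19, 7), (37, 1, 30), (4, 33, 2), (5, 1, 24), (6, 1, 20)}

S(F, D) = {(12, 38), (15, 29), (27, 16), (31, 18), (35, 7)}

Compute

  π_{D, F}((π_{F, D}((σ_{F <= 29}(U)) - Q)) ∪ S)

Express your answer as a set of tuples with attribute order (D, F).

Filtering on F <= 29 leaves {(11, 28, 35), (13, 10, 39), (29, 30, 39), (4, 33, 2), (7, 16, 33), (9, 3, 24)}.
Difference: {(11, 28, 35), (13, 10, 39), (29, 30, 39), (4, 33, 2), (7, 16, 33), (9, 3, 24)} with {(27, 3, 17), (29, 17, 35), (29, 2, 6), (29, 30, 39), (30, 29, 20), (33, 4, 2), (34, 19, 7), (37, 1, 30), (4, 33, 2), (5, 1, 24), (6, 1, 20)} → {(11, 28, 35), (13, 10, 39), (7, 16, 33), (9, 3, 24)}
Projecting to F, D: {(11, 35), (13, 39), (7, 33), (9, 24)}
Union: {(11, 35), (13, 39), (7, 33), (9, 24)} with {(12, 38), (15, 29), (27, 16), (31, 18), (35, 7)} → {(11, 35), (12, 38), (13, 39), (15, 29), (27, 16), (31, 18), (35, 7), (7, 33), (9, 24)}
Projecting to D, F: {(16, 27), (18, 31), (24, 9), (29, 15), (33, 7), (35, 11), (38, 12), (39, 13), (7, 35)}

{(16, 27), (18, 31), (24, 9), (29, 15), (33, 7), (35, 11), (38, 12), (39, 13), (7, 35)}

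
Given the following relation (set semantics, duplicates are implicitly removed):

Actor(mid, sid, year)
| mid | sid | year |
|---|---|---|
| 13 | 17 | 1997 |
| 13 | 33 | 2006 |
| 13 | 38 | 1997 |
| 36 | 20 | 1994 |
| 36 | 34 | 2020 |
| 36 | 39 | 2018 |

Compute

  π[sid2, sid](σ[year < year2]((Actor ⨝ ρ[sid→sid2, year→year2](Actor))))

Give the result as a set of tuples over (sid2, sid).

ρ[sid→sid2, year→year2]: schema becomes (mid, sid2, year2); tuples unchanged.
Natural join on mid: {(13, 17, 1997, 17, 1997), (13, 17, 1997, 33, 2006), (13, 17, 1997, 38, 1997), (13, 33, 2006, 17, 1997), (13, 33, 2006, 33, 2006), (13, 33, 2006, 38, 1997), (13, 38, 1997, 17, 1997), (13, 38, 1997, 33, 2006), (13, 38, 1997, 38, 1997), (36, 20, 1994, 20, 1994), (36, 20, 1994, 34, 2020), (36, 20, 1994, 39, 2018), (36, 34, 2020, 20, 1994), (36, 34, 2020, 34, 2020), (36, 34, 2020, 39, 2018), (36, 39, 2018, 20, 1994), (36, 39, 2018, 34, 2020), (36, 39, 2018, 39, 2018)}
Selection year < year2: {(13, 17, 1997, 33, 2006), (13, 38, 1997, 33, 2006), (36, 20, 1994, 34, 2020), (36, 20, 1994, 39, 2018), (36, 39, 2018, 34, 2020)}
π[sid2, sid]: project onto (sid2, sid) → {(33, 17), (33, 38), (34, 20), (34, 39), (39, 20)}

{(33, 17), (33, 38), (34, 20), (34, 39), (39, 20)}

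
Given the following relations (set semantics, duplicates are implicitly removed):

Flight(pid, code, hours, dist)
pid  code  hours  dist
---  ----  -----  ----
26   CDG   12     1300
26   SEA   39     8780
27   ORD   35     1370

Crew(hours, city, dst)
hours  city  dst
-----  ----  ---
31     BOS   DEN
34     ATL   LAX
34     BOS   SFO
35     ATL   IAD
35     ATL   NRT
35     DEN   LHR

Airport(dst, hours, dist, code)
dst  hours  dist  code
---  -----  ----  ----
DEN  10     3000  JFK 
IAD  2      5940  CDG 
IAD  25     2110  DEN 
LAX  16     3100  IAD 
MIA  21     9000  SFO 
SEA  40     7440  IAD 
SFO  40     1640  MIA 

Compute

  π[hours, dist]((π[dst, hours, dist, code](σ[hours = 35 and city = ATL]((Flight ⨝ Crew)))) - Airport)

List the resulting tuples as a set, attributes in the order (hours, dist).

{(35, 1370)}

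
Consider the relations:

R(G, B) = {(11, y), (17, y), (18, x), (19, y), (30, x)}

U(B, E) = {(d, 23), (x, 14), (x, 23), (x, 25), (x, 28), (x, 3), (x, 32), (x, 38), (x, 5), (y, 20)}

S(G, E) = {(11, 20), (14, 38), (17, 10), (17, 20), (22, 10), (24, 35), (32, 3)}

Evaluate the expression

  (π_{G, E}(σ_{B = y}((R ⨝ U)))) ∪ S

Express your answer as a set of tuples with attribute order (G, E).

Natural join on B: {(11, y, 20), (17, y, 20), (18, x, 14), (18, x, 23), (18, x, 25), (18, x, 28), (18, x, 3), (18, x, 32), (18, x, 38), (18, x, 5), (19, y, 20), (30, x, 14), (30, x, 23), (30, x, 25), (30, x, 28), (30, x, 3), (30, x, 32), (30, x, 38), (30, x, 5)}
Apply σ_{B = y}; surviving tuples: {(11, y, 20), (17, y, 20), (19, y, 20)}
Projecting to G, E: {(11, 20), (17, 20), (19, 20)}
Set union of the two operands is {(11, 20), (14, 38), (17, 10), (17, 20), (19, 20), (22, 10), (24, 35), (32, 3)}.

{(11, 20), (14, 38), (17, 10), (17, 20), (19, 20), (22, 10), (24, 35), (32, 3)}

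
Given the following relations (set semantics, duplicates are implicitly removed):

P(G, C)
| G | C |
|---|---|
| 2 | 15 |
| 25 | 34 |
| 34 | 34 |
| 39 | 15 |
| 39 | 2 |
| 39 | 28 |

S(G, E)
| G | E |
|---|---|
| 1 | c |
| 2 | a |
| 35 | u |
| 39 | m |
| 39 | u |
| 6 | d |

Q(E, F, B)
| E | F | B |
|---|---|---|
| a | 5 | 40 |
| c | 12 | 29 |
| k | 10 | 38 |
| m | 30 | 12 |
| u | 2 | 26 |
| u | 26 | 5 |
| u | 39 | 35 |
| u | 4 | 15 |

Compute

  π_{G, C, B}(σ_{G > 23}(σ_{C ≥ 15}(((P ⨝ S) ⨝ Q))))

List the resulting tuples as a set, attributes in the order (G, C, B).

{(39, 15, 12), (39, 15, 15), (39, 15, 26), (39, 15, 35), (39, 15, 5), (39, 28, 12), (39, 28, 15), (39, 28, 26), (39, 28, 35), (39, 28, 5)}

Natural join on G: {(2, 15, a), (39, 15, m), (39, 15, u), (39, 2, m), (39, 2, u), (39, 28, m), (39, 28, u)}
Natural join on E: {(2, 15, a, 5, 40), (39, 15, m, 30, 12), (39, 15, u, 2, 26), (39, 15, u, 26, 5), (39, 15, u, 39, 35), (39, 15, u, 4, 15), (39, 2, m, 30, 12), (39, 2, u, 2, 26), (39, 2, u, 26, 5), (39, 2, u, 39, 35), (39, 2, u, 4, 15), (39, 28, m, 30, 12), (39, 28, u, 2, 26), (39, 28, u, 26, 5), (39, 28, u, 39, 35), (39, 28, u, 4, 15)}
Filtering on C ≥ 15 leaves {(2, 15, a, 5, 40), (39, 15, m, 30, 12), (39, 15, u, 2, 26), (39, 15, u, 26, 5), (39, 15, u, 39, 35), (39, 15, u, 4, 15), (39, 28, m, 30, 12), (39, 28, u, 2, 26), (39, 28, u, 26, 5), (39, 28, u, 39, 35), (39, 28, u, 4, 15)}.
Filtering on G > 23 leaves {(39, 15, m, 30, 12), (39, 15, u, 2, 26), (39, 15, u, 26, 5), (39, 15, u, 39, 35), (39, 15, u, 4, 15), (39, 28, m, 30, 12), (39, 28, u, 2, 26), (39, 28, u, 26, 5), (39, 28, u, 39, 35), (39, 28, u, 4, 15)}.
Projecting to G, C, B: {(39, 15, 12), (39, 15, 15), (39, 15, 26), (39, 15, 35), (39, 15, 5), (39, 28, 12), (39, 28, 15), (39, 28, 26), (39, 28, 35), (39, 28, 5)}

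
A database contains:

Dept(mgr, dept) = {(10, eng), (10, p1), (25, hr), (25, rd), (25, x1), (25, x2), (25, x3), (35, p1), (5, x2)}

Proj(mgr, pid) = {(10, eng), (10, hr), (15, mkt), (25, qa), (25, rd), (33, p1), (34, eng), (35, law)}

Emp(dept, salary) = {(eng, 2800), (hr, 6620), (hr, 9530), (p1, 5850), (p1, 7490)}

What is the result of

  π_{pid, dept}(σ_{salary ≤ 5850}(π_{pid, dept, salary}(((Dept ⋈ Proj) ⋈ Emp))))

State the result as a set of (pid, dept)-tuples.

Dept ⋈ Proj (natural join on mgr): {(10, eng, eng), (10, eng, hr), (10, p1, eng), (10, p1, hr), (25, hr, qa), (25, hr, rd), (25, rd, qa), (25, rd, rd), (25, x1, qa), (25, x1, rd), (25, x2, qa), (25, x2, rd), (25, x3, qa), (25, x3, rd), (35, p1, law)}
(Dept ⋈ Proj) ⋈ Emp (natural join on dept): {(10, eng, eng, 2800), (10, eng, hr, 2800), (10, p1, eng, 5850), (10, p1, eng, 7490), (10, p1, hr, 5850), (10, p1, hr, 7490), (25, hr, qa, 6620), (25, hr, qa, 9530), (25, hr, rd, 6620), (25, hr, rd, 9530), (35, p1, law, 5850), (35, p1, law, 7490)}
π_{pid, dept, salary} gives {(eng, eng, 2800), (eng, p1, 5850), (eng, p1, 7490), (hr, eng, 2800), (hr, p1, 5850), (hr, p1, 7490), (law, p1, 5850), (law, p1, 7490), (qa, hr, 6620), (qa, hr, 9530), (rd, hr, 6620), (rd, hr, 9530)}.
σ[salary ≤ 5850]: keep tuples satisfying salary ≤ 5850 → {(eng, eng, 2800), (eng, p1, 5850), (hr, eng, 2800), (hr, p1, 5850), (law, p1, 5850)}
π_{pid, dept} gives {(eng, eng), (eng, p1), (hr, eng), (hr, p1), (law, p1)}.

{(eng, eng), (eng, p1), (hr, eng), (hr, p1), (law, p1)}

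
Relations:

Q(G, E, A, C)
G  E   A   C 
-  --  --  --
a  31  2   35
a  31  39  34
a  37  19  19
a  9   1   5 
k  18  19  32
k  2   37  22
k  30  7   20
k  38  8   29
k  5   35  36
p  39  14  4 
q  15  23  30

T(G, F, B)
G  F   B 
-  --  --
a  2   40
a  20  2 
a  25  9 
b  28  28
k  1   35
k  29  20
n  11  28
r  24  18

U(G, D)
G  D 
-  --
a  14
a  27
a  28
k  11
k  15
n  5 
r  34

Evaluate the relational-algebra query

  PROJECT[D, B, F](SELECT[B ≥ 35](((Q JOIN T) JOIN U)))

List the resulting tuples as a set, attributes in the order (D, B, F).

{(11, 35, 1), (14, 40, 2), (15, 35, 1), (27, 40, 2), (28, 40, 2)}

Joining Q and T on G yields {(a, 31, 2, 35, 2, 40), (a, 31, 2, 35, 20, 2), (a, 31, 2, 35, 25, 9), (a, 31, 39, 34, 2, 40), (a, 31, 39, 34, 20, 2), (a, 31, 39, 34, 25, 9), (a, 37, 19, 19, 2, 40), (a, 37, 19, 19, 20, 2), (a, 37, 19, 19, 25, 9), (a, 9, 1, 5, 2, 40), (a, 9, 1, 5, 20, 2), (a, 9, 1, 5, 25, 9), (k, 18, 19, 32, 1, 35), (k, 18, 19, 32, 29, 20), (k, 2, 37, 22, 1, 35), (k, 2, 37, 22, 29, 20), (k, 30, 7, 20, 1, 35), (k, 30, 7, 20, 29, 20), (k, 38, 8, 29, 1, 35), (k, 38, 8, 29, 29, 20), (k, 5, 35, 36, 1, 35), (k, 5, 35, 36, 29, 20)}.
Joining (Q JOIN T) and U on G yields {(a, 31, 2, 35, 2, 40, 14), (a, 31, 2, 35, 2, 40, 27), (a, 31, 2, 35, 2, 40, 28), (a, 31, 2, 35, 20, 2, 14), (a, 31, 2, 35, 20, 2, 27), (a, 31, 2, 35, 20, 2, 28), (a, 31, 2, 35, 25, 9, 14), (a, 31, 2, 35, 25, 9, 27), (a, 31, 2, 35, 25, 9, 28), (a, 31, 39, 34, 2, 40, 14), (a, 31, 39, 34, 2, 40, 27), (a, 31, 39, 34, 2, 40, 28), (a, 31, 39, 34, 20, 2, 14), (a, 31, 39, 34, 20, 2, 27), (a, 31, 39, 34, 20, 2, 28), (a, 31, 39, 34, 25, 9, 14), (a, 31, 39, 34, 25, 9, 27), (a, 31, 39, 34, 25, 9, 28), (a, 37, 19, 19, 2, 40, 14), (a, 37, 19, 19, 2, 40, 27), (a, 37, 19, 19, 2, 40, 28), (a, 37, 19, 19, 20, 2, 14), (a, 37, 19, 19, 20, 2, 27), (a, 37, 19, 19, 20, 2, 28), (a, 37, 19, 19, 25, 9, 14), (a, 37, 19, 19, 25, 9, 27), (a, 37, 19, 19, 25, 9, 28), (a, 9, 1, 5, 2, 40, 14), (a, 9, 1, 5, 2, 40, 27), (a, 9, 1, 5, 2, 40, 28), (a, 9, 1, 5, 20, 2, 14), (a, 9, 1, 5, 20, 2, 27), (a, 9, 1, 5, 20, 2, 28), (a, 9, 1, 5, 25, 9, 14), (a, 9, 1, 5, 25, 9, 27), (a, 9, 1, 5, 25, 9, 28), (k, 18, 19, 32, 1, 35, 11), (k, 18, 19, 32, 1, 35, 15), (k, 18, 19, 32, 29, 20, 11), (k, 18, 19, 32, 29, 20, 15), (k, 2, 37, 22, 1, 35, 11), (k, 2, 37, 22, 1, 35, 15), (k, 2, 37, 22, 29, 20, 11), (k, 2, 37, 22, 29, 20, 15), (k, 30, 7, 20, 1, 35, 11), (k, 30, 7, 20, 1, 35, 15), (k, 30, 7, 20, 29, 20, 11), (k, 30, 7, 20, 29, 20, 15), (k, 38, 8, 29, 1, 35, 11), (k, 38, 8, 29, 1, 35, 15), (k, 38, 8, 29, 29, 20, 11), (k, 38, 8, 29, 29, 20, 15), (k, 5, 35, 36, 1, 35, 11), (k, 5, 35, 36, 1, 35, 15), (k, 5, 35, 36, 29, 20, 11), (k, 5, 35, 36, 29, 20, 15)}.
Apply σ_{B ≥ 35}; surviving tuples: {(a, 31, 2, 35, 2, 40, 14), (a, 31, 2, 35, 2, 40, 27), (a, 31, 2, 35, 2, 40, 28), (a, 31, 39, 34, 2, 40, 14), (a, 31, 39, 34, 2, 40, 27), (a, 31, 39, 34, 2, 40, 28), (a, 37, 19, 19, 2, 40, 14), (a, 37, 19, 19, 2, 40, 27), (a, 37, 19, 19, 2, 40, 28), (a, 9, 1, 5, 2, 40, 14), (a, 9, 1, 5, 2, 40, 27), (a, 9, 1, 5, 2, 40, 28), (k, 18, 19, 32, 1, 35, 11), (k, 18, 19, 32, 1, 35, 15), (k, 2, 37, 22, 1, 35, 11), (k, 2, 37, 22, 1, 35, 15), (k, 30, 7, 20, 1, 35, 11), (k, 30, 7, 20, 1, 35, 15), (k, 38, 8, 29, 1, 35, 11), (k, 38, 8, 29, 1, 35, 15), (k, 5, 35, 36, 1, 35, 11), (k, 5, 35, 36, 1, 35, 15)}
Keep only column(s) D, B, F (17 duplicate(s) eliminated): {(11, 35, 1), (14, 40, 2), (15, 35, 1), (27, 40, 2), (28, 40, 2)}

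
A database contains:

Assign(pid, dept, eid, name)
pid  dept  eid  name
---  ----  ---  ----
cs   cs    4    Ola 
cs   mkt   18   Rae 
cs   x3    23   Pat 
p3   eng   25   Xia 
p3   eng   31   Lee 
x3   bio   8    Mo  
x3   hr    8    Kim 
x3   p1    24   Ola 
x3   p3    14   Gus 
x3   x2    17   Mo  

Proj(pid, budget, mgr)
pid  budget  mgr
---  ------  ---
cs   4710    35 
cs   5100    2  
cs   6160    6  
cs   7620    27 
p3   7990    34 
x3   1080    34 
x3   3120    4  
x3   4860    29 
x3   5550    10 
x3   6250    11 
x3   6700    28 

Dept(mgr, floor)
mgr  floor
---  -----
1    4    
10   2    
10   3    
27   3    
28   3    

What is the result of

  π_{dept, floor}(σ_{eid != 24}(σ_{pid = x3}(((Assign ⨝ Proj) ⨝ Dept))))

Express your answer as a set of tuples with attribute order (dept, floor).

Joining Assign and Proj on pid yields {(cs, cs, 4, Ola, 4710, 35), (cs, cs, 4, Ola, 5100, 2), (cs, cs, 4, Ola, 6160, 6), (cs, cs, 4, Ola, 7620, 27), (cs, mkt, 18, Rae, 4710, 35), (cs, mkt, 18, Rae, 5100, 2), (cs, mkt, 18, Rae, 6160, 6), (cs, mkt, 18, Rae, 7620, 27), (cs, x3, 23, Pat, 4710, 35), (cs, x3, 23, Pat, 5100, 2), (cs, x3, 23, Pat, 6160, 6), (cs, x3, 23, Pat, 7620, 27), (p3, eng, 25, Xia, 7990, 34), (p3, eng, 31, Lee, 7990, 34), (x3, bio, 8, Mo, 1080, 34), (x3, bio, 8, Mo, 3120, 4), (x3, bio, 8, Mo, 4860, 29), (x3, bio, 8, Mo, 5550, 10), (x3, bio, 8, Mo, 6250, 11), (x3, bio, 8, Mo, 6700, 28), (x3, hr, 8, Kim, 1080, 34), (x3, hr, 8, Kim, 3120, 4), (x3, hr, 8, Kim, 4860, 29), (x3, hr, 8, Kim, 5550, 10), (x3, hr, 8, Kim, 6250, 11), (x3, hr, 8, Kim, 6700, 28), (x3, p1, 24, Ola, 1080, 34), (x3, p1, 24, Ola, 3120, 4), (x3, p1, 24, Ola, 4860, 29), (x3, p1, 24, Ola, 5550, 10), (x3, p1, 24, Ola, 6250, 11), (x3, p1, 24, Ola, 6700, 28), (x3, p3, 14, Gus, 1080, 34), (x3, p3, 14, Gus, 3120, 4), (x3, p3, 14, Gus, 4860, 29), (x3, p3, 14, Gus, 5550, 10), (x3, p3, 14, Gus, 6250, 11), (x3, p3, 14, Gus, 6700, 28), (x3, x2, 17, Mo, 1080, 34), (x3, x2, 17, Mo, 3120, 4), (x3, x2, 17, Mo, 4860, 29), (x3, x2, 17, Mo, 5550, 10), (x3, x2, 17, Mo, 6250, 11), (x3, x2, 17, Mo, 6700, 28)}.
Joining (Assign ⨝ Proj) and Dept on mgr yields {(cs, cs, 4, Ola, 7620, 27, 3), (cs, mkt, 18, Rae, 7620, 27, 3), (cs, x3, 23, Pat, 7620, 27, 3), (x3, bio, 8, Mo, 5550, 10, 2), (x3, bio, 8, Mo, 5550, 10, 3), (x3, bio, 8, Mo, 6700, 28, 3), (x3, hr, 8, Kim, 5550, 10, 2), (x3, hr, 8, Kim, 5550, 10, 3), (x3, hr, 8, Kim, 6700, 28, 3), (x3, p1, 24, Ola, 5550, 10, 2), (x3, p1, 24, Ola, 5550, 10, 3), (x3, p1, 24, Ola, 6700, 28, 3), (x3, p3, 14, Gus, 5550, 10, 2), (x3, p3, 14, Gus, 5550, 10, 3), (x3, p3, 14, Gus, 6700, 28, 3), (x3, x2, 17, Mo, 5550, 10, 2), (x3, x2, 17, Mo, 5550, 10, 3), (x3, x2, 17, Mo, 6700, 28, 3)}.
σ[pid = x3]: keep tuples satisfying pid = x3 → {(x3, bio, 8, Mo, 5550, 10, 2), (x3, bio, 8, Mo, 5550, 10, 3), (x3, bio, 8, Mo, 6700, 28, 3), (x3, hr, 8, Kim, 5550, 10, 2), (x3, hr, 8, Kim, 5550, 10, 3), (x3, hr, 8, Kim, 6700, 28, 3), (x3, p1, 24, Ola, 5550, 10, 2), (x3, p1, 24, Ola, 5550, 10, 3), (x3, p1, 24, Ola, 6700, 28, 3), (x3, p3, 14, Gus, 5550, 10, 2), (x3, p3, 14, Gus, 5550, 10, 3), (x3, p3, 14, Gus, 6700, 28, 3), (x3, x2, 17, Mo, 5550, 10, 2), (x3, x2, 17, Mo, 5550, 10, 3), (x3, x2, 17, Mo, 6700, 28, 3)}
σ[eid != 24]: keep tuples satisfying eid != 24 → {(x3, bio, 8, Mo, 5550, 10, 2), (x3, bio, 8, Mo, 5550, 10, 3), (x3, bio, 8, Mo, 6700, 28, 3), (x3, hr, 8, Kim, 5550, 10, 2), (x3, hr, 8, Kim, 5550, 10, 3), (x3, hr, 8, Kim, 6700, 28, 3), (x3, p3, 14, Gus, 5550, 10, 2), (x3, p3, 14, Gus, 5550, 10, 3), (x3, p3, 14, Gus, 6700, 28, 3), (x3, x2, 17, Mo, 5550, 10, 2), (x3, x2, 17, Mo, 5550, 10, 3), (x3, x2, 17, Mo, 6700, 28, 3)}
π_{dept, floor} gives {(bio, 2), (bio, 3), (hr, 2), (hr, 3), (p3, 2), (p3, 3), (x2, 2), (x2, 3)} (4 duplicate(s) eliminated).

{(bio, 2), (bio, 3), (hr, 2), (hr, 3), (p3, 2), (p3, 3), (x2, 2), (x2, 3)}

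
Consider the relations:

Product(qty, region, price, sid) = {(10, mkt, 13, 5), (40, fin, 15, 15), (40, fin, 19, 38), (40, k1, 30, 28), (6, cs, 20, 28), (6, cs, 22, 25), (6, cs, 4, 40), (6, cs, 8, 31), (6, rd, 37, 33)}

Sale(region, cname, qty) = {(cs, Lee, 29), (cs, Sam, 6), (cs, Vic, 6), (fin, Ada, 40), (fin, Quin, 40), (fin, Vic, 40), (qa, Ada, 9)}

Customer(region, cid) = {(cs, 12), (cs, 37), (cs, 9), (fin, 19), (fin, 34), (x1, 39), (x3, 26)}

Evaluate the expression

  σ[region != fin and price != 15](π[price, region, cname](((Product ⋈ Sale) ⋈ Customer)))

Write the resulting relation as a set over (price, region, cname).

{(20, cs, Sam), (20, cs, Vic), (22, cs, Sam), (22, cs, Vic), (4, cs, Sam), (4, cs, Vic), (8, cs, Sam), (8, cs, Vic)}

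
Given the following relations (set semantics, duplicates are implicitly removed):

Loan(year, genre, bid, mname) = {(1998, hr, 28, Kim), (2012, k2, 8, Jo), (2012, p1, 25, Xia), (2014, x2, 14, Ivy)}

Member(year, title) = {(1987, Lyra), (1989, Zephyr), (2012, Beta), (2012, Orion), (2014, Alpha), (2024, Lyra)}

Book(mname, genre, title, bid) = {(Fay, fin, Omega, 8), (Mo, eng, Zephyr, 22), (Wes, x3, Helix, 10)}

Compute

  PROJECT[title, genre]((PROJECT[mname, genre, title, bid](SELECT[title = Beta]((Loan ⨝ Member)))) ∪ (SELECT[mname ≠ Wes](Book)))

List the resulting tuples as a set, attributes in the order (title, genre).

{(Beta, k2), (Beta, p1), (Omega, fin), (Zephyr, eng)}

Natural join on year: {(2012, k2, 8, Jo, Beta), (2012, k2, 8, Jo, Orion), (2012, p1, 25, Xia, Beta), (2012, p1, 25, Xia, Orion), (2014, x2, 14, Ivy, Alpha)}
Filtering on title = Beta leaves {(2012, k2, 8, Jo, Beta), (2012, p1, 25, Xia, Beta)}.
Projecting to mname, genre, title, bid: {(Jo, k2, Beta, 8), (Xia, p1, Beta, 25)}
Filtering on mname ≠ Wes leaves {(Fay, fin, Omega, 8), (Mo, eng, Zephyr, 22)}.
Set union of the two operands is {(Fay, fin, Omega, 8), (Jo, k2, Beta, 8), (Mo, eng, Zephyr, 22), (Xia, p1, Beta, 25)}.
Projecting to title, genre: {(Beta, k2), (Beta, p1), (Omega, fin), (Zephyr, eng)}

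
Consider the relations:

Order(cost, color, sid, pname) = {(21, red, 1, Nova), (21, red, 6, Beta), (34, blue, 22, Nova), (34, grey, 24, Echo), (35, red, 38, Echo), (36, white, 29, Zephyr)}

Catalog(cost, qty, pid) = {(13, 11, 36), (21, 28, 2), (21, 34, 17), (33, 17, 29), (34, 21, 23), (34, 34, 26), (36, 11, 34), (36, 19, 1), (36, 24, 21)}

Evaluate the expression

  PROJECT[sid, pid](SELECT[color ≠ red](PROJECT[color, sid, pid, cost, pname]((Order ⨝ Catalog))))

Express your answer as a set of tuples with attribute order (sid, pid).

Order ⋈ Catalog (natural join on cost): {(21, red, 1, Nova, 28, 2), (21, red, 1, Nova, 34, 17), (21, red, 6, Beta, 28, 2), (21, red, 6, Beta, 34, 17), (34, blue, 22, Nova, 21, 23), (34, blue, 22, Nova, 34, 26), (34, grey, 24, Echo, 21, 23), (34, grey, 24, Echo, 34, 26), (36, white, 29, Zephyr, 11, 34), (36, white, 29, Zephyr, 19, 1), (36, white, 29, Zephyr, 24, 21)}
π[color, sid, pid, cost, pname]: project onto (color, sid, pid, cost, pname) → {(blue, 22, 23, 34, Nova), (blue, 22, 26, 34, Nova), (grey, 24, 23, 34, Echo), (grey, 24, 26, 34, Echo), (red, 1, 17, 21, Nova), (red, 1, 2, 21, Nova), (red, 6, 17, 21, Beta), (red, 6, 2, 21, Beta), (white, 29, 1, 36, Zephyr), (white, 29, 21, 36, Zephyr), (white, 29, 34, 36, Zephyr)}
σ[color ≠ red]: keep tuples satisfying color ≠ red → {(blue, 22, 23, 34, Nova), (blue, 22, 26, 34, Nova), (grey, 24, 23, 34, Echo), (grey, 24, 26, 34, Echo), (white, 29, 1, 36, Zephyr), (white, 29, 21, 36, Zephyr), (white, 29, 34, 36, Zephyr)}
π[sid, pid]: project onto (sid, pid) → {(22, 23), (22, 26), (24, 23), (24, 26), (29, 1), (29, 21), (29, 34)}

{(22, 23), (22, 26), (24, 23), (24, 26), (29, 1), (29, 21), (29, 34)}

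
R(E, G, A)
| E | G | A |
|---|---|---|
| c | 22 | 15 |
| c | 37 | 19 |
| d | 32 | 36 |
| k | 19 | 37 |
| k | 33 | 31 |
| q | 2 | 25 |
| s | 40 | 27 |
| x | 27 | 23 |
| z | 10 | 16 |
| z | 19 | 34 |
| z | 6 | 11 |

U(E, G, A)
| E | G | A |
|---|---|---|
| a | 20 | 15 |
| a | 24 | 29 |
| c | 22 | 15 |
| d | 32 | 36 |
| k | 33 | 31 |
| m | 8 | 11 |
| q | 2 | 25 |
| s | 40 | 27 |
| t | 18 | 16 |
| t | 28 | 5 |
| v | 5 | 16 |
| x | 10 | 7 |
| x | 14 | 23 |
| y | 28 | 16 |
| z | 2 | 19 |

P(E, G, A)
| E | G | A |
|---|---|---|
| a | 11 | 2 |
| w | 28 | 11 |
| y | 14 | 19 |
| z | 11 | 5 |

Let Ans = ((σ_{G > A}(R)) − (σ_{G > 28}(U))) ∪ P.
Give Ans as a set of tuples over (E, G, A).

{(a, 11, 2), (c, 22, 15), (c, 37, 19), (w, 28, 11), (x, 27, 23), (y, 14, 19), (z, 11, 5)}

Apply σ_{G > A}; surviving tuples: {(c, 22, 15), (c, 37, 19), (k, 33, 31), (s, 40, 27), (x, 27, 23)}
Apply σ_{G > 28}; surviving tuples: {(d, 32, 36), (k, 33, 31), (s, 40, 27)}
Set difference of the two operands is {(c, 22, 15), (c, 37, 19), (x, 27, 23)}.
Set union of the two operands is {(a, 11, 2), (c, 22, 15), (c, 37, 19), (w, 28, 11), (x, 27, 23), (y, 14, 19), (z, 11, 5)}.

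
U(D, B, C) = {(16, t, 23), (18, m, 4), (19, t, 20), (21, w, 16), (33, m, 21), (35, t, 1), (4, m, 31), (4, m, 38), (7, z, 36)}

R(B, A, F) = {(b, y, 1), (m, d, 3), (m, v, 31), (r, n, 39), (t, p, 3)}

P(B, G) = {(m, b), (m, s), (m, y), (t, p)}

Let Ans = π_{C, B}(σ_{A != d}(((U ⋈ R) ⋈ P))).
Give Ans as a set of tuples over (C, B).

U ⋈ R (natural join on B): {(16, t, 23, p, 3), (18, m, 4, d, 3), (18, m, 4, v, 31), (19, t, 20, p, 3), (33, m, 21, d, 3), (33, m, 21, v, 31), (35, t, 1, p, 3), (4, m, 31, d, 3), (4, m, 31, v, 31), (4, m, 38, d, 3), (4, m, 38, v, 31)}
(U ⋈ R) ⋈ P (natural join on B): {(16, t, 23, p, 3, p), (18, m, 4, d, 3, b), (18, m, 4, d, 3, s), (18, m, 4, d, 3, y), (18, m, 4, v, 31, b), (18, m, 4, v, 31, s), (18, m, 4, v, 31, y), (19, t, 20, p, 3, p), (33, m, 21, d, 3, b), (33, m, 21, d, 3, s), (33, m, 21, d, 3, y), (33, m, 21, v, 31, b), (33, m, 21, v, 31, s), (33, m, 21, v, 31, y), (35, t, 1, p, 3, p), (4, m, 31, d, 3, b), (4, m, 31, d, 3, s), (4, m, 31, d, 3, y), (4, m, 31, v, 31, b), (4, m, 31, v, 31, s), (4, m, 31, v, 31, y), (4, m, 38, d, 3, b), (4, m, 38, d, 3, s), (4, m, 38, d, 3, y), (4, m, 38, v, 31, b), (4, m, 38, v, 31, s), (4, m, 38, v, 31, y)}
Selection A != d: {(16, t, 23, p, 3, p), (18, m, 4, v, 31, b), (18, m, 4, v, 31, s), (18, m, 4, v, 31, y), (19, t, 20, p, 3, p), (33, m, 21, v, 31, b), (33, m, 21, v, 31, s), (33, m, 21, v, 31, y), (35, t, 1, p, 3, p), (4, m, 31, v, 31, b), (4, m, 31, v, 31, s), (4, m, 31, v, 31, y), (4, m, 38, v, 31, b), (4, m, 38, v, 31, s), (4, m, 38, v, 31, y)}
Keep only column(s) C, B (8 duplicate(s) eliminated): {(1, t), (20, t), (21, m), (23, t), (31, m), (38, m), (4, m)}

{(1, t), (20, t), (21, m), (23, t), (31, m), (38, m), (4, m)}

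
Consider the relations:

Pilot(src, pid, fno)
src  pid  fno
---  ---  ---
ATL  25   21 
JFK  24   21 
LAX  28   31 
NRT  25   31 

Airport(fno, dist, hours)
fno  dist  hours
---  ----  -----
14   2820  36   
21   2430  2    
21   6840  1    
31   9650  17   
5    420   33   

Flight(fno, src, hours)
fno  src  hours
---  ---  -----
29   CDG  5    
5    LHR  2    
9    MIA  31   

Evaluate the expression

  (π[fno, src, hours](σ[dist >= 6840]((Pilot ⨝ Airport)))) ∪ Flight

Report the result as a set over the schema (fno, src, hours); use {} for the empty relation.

{(21, ATL, 1), (21, JFK, 1), (29, CDG, 5), (31, LAX, 17), (31, NRT, 17), (5, LHR, 2), (9, MIA, 31)}

Pilot ⋈ Airport (natural join on fno): {(ATL, 25, 21, 2430, 2), (ATL, 25, 21, 6840, 1), (JFK, 24, 21, 2430, 2), (JFK, 24, 21, 6840, 1), (LAX, 28, 31, 9650, 17), (NRT, 25, 31, 9650, 17)}
Selection dist >= 6840: {(ATL, 25, 21, 6840, 1), (JFK, 24, 21, 6840, 1), (LAX, 28, 31, 9650, 17), (NRT, 25, 31, 9650, 17)}
Keep only column(s) fno, src, hours: {(21, ATL, 1), (21, JFK, 1), (31, LAX, 17), (31, NRT, 17)}
Taking the union: {(21, ATL, 1), (21, JFK, 1), (29, CDG, 5), (31, LAX, 17), (31, NRT, 17), (5, LHR, 2), (9, MIA, 31)}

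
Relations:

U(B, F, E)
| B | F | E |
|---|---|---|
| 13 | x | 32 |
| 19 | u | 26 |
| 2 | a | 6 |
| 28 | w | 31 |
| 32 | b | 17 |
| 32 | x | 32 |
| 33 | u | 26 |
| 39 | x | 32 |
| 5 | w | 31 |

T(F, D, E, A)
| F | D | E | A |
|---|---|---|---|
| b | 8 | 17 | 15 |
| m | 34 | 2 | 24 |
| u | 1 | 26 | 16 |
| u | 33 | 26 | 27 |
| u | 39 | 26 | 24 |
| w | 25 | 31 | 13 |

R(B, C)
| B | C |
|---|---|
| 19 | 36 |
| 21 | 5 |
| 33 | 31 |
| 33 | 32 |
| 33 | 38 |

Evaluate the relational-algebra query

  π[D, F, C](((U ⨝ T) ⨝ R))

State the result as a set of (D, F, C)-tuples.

U ⋈ T (natural join on F, E): {(19, u, 26, 1, 16), (19, u, 26, 33, 27), (19, u, 26, 39, 24), (28, w, 31, 25, 13), (32, b, 17, 8, 15), (33, u, 26, 1, 16), (33, u, 26, 33, 27), (33, u, 26, 39, 24), (5, w, 31, 25, 13)}
(U ⨝ T) ⋈ R (natural join on B): {(19, u, 26, 1, 16, 36), (19, u, 26, 33, 27, 36), (19, u, 26, 39, 24, 36), (33, u, 26, 1, 16, 31), (33, u, 26, 1, 16, 32), (33, u, 26, 1, 16, 38), (33, u, 26, 33, 27, 31), (33, u, 26, 33, 27, 32), (33, u, 26, 33, 27, 38), (33, u, 26, 39, 24, 31), (33, u, 26, 39, 24, 32), (33, u, 26, 39, 24, 38)}
π_{D, F, C} gives {(1, u, 31), (1, u, 32), (1, u, 36), (1, u, 38), (33, u, 31), (33, u, 32), (33, u, 36), (33, u, 38), (39, u, 31), (39, u, 32), (39, u, 36), (39, u, 38)}.

{(1, u, 31), (1, u, 32), (1, u, 36), (1, u, 38), (33, u, 31), (33, u, 32), (33, u, 36), (33, u, 38), (39, u, 31), (39, u, 32), (39, u, 36), (39, u, 38)}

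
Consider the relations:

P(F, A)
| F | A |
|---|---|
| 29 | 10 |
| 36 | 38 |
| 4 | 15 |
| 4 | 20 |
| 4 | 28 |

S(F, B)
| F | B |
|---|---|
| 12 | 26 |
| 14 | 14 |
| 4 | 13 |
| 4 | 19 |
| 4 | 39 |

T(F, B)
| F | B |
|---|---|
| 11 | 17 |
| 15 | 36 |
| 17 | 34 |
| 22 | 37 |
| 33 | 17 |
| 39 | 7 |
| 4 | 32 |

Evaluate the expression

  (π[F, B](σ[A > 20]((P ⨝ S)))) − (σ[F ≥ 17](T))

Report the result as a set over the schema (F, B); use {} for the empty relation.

Joining P and S on F yields {(4, 15, 13), (4, 15, 19), (4, 15, 39), (4, 20, 13), (4, 20, 19), (4, 20, 39), (4, 28, 13), (4, 28, 19), (4, 28, 39)}.
Apply σ_{A > 20}; surviving tuples: {(4, 28, 13), (4, 28, 19), (4, 28, 39)}
Projecting to F, B: {(4, 13), (4, 19), (4, 39)}
Apply σ_{F ≥ 17}; surviving tuples: {(17, 34), (22, 37), (33, 17), (39, 7)}
Taking the difference: {(4, 13), (4, 19), (4, 39)}

{(4, 13), (4, 19), (4, 39)}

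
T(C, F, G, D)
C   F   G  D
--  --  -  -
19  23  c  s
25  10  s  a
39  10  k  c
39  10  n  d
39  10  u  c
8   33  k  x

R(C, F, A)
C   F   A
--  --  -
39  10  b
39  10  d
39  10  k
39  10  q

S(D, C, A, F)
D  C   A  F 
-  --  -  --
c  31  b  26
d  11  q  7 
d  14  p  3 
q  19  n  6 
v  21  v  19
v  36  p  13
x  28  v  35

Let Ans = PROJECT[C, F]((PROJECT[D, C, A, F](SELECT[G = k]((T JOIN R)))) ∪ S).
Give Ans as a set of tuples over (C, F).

{(11, 7), (14, 3), (19, 6), (21, 19), (28, 35), (31, 26), (36, 13), (39, 10)}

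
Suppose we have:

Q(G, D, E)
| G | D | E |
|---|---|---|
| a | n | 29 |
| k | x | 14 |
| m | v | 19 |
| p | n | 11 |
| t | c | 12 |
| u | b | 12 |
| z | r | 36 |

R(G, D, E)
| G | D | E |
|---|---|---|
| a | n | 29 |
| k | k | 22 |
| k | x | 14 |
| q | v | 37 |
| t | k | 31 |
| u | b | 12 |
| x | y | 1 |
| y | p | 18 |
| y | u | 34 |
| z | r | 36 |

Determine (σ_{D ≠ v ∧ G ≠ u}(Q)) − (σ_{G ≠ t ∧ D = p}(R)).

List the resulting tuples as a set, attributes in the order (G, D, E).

{(a, n, 29), (k, x, 14), (p, n, 11), (t, c, 12), (z, r, 36)}

Apply σ_{D ≠ v ∧ G ≠ u}; surviving tuples: {(a, n, 29), (k, x, 14), (p, n, 11), (t, c, 12), (z, r, 36)}
Apply σ_{G ≠ t ∧ D = p}; surviving tuples: {(y, p, 18)}
Set difference of the two operands is {(a, n, 29), (k, x, 14), (p, n, 11), (t, c, 12), (z, r, 36)}.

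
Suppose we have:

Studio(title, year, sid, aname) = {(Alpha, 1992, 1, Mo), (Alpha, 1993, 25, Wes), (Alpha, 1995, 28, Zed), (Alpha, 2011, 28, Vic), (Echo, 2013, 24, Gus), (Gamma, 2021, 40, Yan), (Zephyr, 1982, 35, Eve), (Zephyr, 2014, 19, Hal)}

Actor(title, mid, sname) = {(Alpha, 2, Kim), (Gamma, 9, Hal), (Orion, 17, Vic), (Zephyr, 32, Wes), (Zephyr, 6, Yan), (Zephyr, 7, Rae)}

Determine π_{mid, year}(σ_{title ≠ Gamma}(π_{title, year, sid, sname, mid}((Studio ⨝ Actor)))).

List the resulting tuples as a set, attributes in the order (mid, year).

Joining Studio and Actor on title yields {(Alpha, 1992, 1, Mo, 2, Kim), (Alpha, 1993, 25, Wes, 2, Kim), (Alpha, 1995, 28, Zed, 2, Kim), (Alpha, 2011, 28, Vic, 2, Kim), (Gamma, 2021, 40, Yan, 9, Hal), (Zephyr, 1982, 35, Eve, 32, Wes), (Zephyr, 1982, 35, Eve, 6, Yan), (Zephyr, 1982, 35, Eve, 7, Rae), (Zephyr, 2014, 19, Hal, 32, Wes), (Zephyr, 2014, 19, Hal, 6, Yan), (Zephyr, 2014, 19, Hal, 7, Rae)}.
π_{title, year, sid, sname, mid} gives {(Alpha, 1992, 1, Kim, 2), (Alpha, 1993, 25, Kim, 2), (Alpha, 1995, 28, Kim, 2), (Alpha, 2011, 28, Kim, 2), (Gamma, 2021, 40, Hal, 9), (Zephyr, 1982, 35, Rae, 7), (Zephyr, 1982, 35, Wes, 32), (Zephyr, 1982, 35, Yan, 6), (Zephyr, 2014, 19, Rae, 7), (Zephyr, 2014, 19, Wes, 32), (Zephyr, 2014, 19, Yan, 6)}.
σ[title ≠ Gamma]: keep tuples satisfying title ≠ Gamma → {(Alpha, 1992, 1, Kim, 2), (Alpha, 1993, 25, Kim, 2), (Alpha, 1995, 28, Kim, 2), (Alpha, 2011, 28, Kim, 2), (Zephyr, 1982, 35, Rae, 7), (Zephyr, 1982, 35, Wes, 32), (Zephyr, 1982, 35, Yan, 6), (Zephyr, 2014, 19, Rae, 7), (Zephyr, 2014, 19, Wes, 32), (Zephyr, 2014, 19, Yan, 6)}
π_{mid, year} gives {(2, 1992), (2, 1993), (2, 1995), (2, 2011), (32, 1982), (32, 2014), (6, 1982), (6, 2014), (7, 1982), (7, 2014)}.

{(2, 1992), (2, 1993), (2, 1995), (2, 2011), (32, 1982), (32, 2014), (6, 1982), (6, 2014), (7, 1982), (7, 2014)}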